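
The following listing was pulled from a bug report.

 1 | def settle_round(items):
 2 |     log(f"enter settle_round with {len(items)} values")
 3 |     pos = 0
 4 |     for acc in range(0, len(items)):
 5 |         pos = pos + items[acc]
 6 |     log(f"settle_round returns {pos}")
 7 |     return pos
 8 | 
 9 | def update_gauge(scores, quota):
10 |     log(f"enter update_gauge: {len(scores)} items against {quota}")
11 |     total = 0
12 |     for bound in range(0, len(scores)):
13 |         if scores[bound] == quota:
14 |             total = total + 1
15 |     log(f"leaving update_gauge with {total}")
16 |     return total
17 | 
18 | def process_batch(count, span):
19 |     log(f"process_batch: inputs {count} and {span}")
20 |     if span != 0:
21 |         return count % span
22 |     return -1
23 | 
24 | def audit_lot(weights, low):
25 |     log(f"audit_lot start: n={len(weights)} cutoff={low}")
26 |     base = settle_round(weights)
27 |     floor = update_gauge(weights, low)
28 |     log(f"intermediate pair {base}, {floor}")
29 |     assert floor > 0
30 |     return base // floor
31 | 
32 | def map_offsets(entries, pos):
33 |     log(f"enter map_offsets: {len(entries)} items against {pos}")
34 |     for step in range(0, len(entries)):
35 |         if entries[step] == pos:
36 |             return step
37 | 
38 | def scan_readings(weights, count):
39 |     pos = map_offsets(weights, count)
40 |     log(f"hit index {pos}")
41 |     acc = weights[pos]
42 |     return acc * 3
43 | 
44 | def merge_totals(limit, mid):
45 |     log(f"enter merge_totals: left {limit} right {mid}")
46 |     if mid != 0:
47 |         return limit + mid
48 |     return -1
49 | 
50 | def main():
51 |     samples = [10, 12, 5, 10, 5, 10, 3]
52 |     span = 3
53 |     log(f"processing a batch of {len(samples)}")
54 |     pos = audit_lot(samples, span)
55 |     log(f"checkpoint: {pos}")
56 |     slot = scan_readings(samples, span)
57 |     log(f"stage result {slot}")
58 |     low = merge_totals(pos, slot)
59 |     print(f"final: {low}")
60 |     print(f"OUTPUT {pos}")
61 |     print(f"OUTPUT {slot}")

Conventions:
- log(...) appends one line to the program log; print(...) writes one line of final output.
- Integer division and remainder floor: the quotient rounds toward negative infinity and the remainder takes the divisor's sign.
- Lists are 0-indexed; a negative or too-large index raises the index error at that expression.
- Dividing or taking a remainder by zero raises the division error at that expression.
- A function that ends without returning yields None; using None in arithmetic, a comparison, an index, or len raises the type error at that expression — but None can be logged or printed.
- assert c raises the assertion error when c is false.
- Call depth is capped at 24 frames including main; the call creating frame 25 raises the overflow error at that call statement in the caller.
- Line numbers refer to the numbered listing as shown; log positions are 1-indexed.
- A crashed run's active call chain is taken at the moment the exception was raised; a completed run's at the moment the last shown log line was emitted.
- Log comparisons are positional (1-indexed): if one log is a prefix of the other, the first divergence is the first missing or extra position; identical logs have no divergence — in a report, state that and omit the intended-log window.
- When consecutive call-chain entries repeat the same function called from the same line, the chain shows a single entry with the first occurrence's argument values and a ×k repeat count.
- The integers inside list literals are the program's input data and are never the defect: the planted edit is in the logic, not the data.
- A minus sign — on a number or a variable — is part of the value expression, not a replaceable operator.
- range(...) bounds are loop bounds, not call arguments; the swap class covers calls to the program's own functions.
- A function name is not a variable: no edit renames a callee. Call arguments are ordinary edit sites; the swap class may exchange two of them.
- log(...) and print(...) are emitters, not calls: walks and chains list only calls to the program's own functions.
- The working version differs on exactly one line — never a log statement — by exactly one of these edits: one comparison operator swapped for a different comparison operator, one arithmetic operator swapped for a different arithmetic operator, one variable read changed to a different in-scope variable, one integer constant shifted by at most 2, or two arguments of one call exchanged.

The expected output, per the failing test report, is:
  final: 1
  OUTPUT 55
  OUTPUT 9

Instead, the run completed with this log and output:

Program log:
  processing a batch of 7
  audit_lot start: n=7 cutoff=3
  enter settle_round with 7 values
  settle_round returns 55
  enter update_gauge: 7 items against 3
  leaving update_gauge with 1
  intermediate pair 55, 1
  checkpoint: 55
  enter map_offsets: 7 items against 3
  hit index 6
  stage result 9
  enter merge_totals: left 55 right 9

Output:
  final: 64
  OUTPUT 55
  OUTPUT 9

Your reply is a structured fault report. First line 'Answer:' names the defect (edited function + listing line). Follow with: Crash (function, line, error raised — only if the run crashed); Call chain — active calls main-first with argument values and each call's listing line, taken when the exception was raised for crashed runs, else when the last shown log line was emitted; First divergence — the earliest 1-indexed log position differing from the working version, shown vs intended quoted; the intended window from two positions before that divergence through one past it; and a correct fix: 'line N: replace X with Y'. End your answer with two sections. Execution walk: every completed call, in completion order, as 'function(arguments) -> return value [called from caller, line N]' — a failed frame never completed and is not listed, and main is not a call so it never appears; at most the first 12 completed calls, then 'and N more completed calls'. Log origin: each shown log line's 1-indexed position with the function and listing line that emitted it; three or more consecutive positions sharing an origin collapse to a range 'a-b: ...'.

Answer: the defect is in merge_totals at line 47.
The tell: The two runs log identically and part ways only at the printed values.
Call chain: main -> merge_totals(55, 9) (called at line 58).
First divergence: none — the logs agree in full.
Execution walk:
  settle_round([10, 12, 5, 10, 5, 10, 3]) -> 55  [called from audit_lot, line 26]
  update_gauge([10, 12, 5, 10, 5, 10, 3], 3) -> 1  [called from audit_lot, line 27]
  audit_lot([10, 12, 5, 10, 5, 10, 3], 3) -> 55  [called from main, line 54]
  map_offsets([10, 12, 5, 10, 5, 10, 3], 3) -> 6  [called from scan_readings, line 39]
  scan_readings([10, 12, 5, 10, 5, 10, 3], 3) -> 9  [called from main, line 56]
  merge_totals(55, 9) -> 64  [called from main, line 58]
Origin of each log line:
  1: from main, line 53
  2: from audit_lot, line 25
  3: from settle_round, line 2
  4: from settle_round, line 6
  5: from update_gauge, line 10
  6: from update_gauge, line 15
  7: from audit_lot, line 28
  8: from main, line 55
  9: from map_offsets, line 33
  10: from scan_readings, line 40
  11: from main, line 57
  12: from merge_totals, line 45
A correct fix: line 47: replace `+` with `%`.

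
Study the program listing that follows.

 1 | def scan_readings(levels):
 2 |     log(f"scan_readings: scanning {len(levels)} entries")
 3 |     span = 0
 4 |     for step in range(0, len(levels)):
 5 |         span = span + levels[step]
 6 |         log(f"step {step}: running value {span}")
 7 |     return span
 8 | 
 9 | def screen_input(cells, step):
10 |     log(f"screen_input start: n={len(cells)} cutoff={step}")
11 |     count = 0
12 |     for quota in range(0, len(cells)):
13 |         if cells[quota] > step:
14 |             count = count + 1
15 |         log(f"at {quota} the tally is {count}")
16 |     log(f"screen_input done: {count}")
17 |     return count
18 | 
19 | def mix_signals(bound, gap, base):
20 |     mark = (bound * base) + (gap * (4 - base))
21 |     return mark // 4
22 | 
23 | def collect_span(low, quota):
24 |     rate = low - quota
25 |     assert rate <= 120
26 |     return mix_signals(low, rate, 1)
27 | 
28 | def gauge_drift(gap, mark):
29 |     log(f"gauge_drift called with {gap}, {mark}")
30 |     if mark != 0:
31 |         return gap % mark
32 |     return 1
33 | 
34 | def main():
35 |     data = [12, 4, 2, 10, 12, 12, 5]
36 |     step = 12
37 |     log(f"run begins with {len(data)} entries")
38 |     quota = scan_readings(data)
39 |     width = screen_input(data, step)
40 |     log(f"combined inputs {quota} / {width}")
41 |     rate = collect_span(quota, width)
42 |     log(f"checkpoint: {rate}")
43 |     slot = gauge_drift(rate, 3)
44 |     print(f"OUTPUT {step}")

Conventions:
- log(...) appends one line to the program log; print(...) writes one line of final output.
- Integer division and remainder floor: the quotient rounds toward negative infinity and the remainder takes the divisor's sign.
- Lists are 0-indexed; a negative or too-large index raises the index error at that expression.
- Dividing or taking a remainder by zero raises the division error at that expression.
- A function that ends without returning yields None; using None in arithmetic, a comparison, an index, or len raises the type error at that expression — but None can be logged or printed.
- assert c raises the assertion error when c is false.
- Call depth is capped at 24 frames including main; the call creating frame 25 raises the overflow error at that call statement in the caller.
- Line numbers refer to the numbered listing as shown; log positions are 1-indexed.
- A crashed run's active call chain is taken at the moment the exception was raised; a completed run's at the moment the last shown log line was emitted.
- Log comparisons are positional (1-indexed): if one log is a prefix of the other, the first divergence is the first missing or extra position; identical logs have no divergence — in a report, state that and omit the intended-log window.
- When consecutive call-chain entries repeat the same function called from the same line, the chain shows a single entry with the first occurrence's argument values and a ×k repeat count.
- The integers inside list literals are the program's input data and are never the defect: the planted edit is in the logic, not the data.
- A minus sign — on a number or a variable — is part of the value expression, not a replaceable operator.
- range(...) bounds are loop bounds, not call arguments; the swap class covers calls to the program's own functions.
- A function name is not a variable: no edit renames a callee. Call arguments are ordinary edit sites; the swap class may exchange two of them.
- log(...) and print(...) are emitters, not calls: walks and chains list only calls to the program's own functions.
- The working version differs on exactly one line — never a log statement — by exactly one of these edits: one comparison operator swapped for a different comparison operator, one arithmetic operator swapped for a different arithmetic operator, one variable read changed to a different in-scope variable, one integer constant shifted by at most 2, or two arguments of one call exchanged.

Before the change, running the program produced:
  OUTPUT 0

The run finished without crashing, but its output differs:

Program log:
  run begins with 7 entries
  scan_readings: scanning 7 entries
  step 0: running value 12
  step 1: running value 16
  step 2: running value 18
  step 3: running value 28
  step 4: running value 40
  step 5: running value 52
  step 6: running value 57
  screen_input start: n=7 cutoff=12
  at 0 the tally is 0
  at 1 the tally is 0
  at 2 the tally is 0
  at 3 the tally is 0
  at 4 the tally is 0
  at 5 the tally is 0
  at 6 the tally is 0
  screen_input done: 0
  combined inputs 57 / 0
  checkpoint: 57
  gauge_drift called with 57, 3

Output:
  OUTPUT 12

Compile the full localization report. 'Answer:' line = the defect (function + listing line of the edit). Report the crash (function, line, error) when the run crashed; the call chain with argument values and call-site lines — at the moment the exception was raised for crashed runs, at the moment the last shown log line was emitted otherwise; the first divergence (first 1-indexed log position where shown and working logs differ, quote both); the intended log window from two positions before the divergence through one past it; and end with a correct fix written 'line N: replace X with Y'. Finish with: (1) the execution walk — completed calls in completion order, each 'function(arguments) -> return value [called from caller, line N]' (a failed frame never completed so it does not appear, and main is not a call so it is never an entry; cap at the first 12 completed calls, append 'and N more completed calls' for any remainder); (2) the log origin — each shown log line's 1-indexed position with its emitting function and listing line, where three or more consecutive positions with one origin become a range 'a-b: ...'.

Answer: the defect is in main at line 44.
Key fact: No log line changed; the fault shows up purely in the output.
Call chain: main -> gauge_drift(57, 3) (called at line 43).
First divergence: none — the logs agree in full.
Execution walk:
  scan_readings([12, 4, 2, 10, 12, 12, 5]) -> 57  [called from main, line 38]
  screen_input([12, 4, 2, 10, 12, 12, 5], 12) -> 0  [called from main, line 39]
  mix_signals(57, 57, 1) -> 57  [called from collect_span, line 26]
  collect_span(57, 0) -> 57  [called from main, line 41]
  gauge_drift(57, 3) -> 0  [called from main, line 43]
Origin of each log line:
  1 — main, line 37
  2 — scan_readings, line 2
  3-9 — scan_readings, line 6
  10 — screen_input, line 10
  11-17 — screen_input, line 15
  18 — screen_input, line 16
  19 — main, line 40
  20 — main, line 42
  21 — gauge_drift, line 29
A correct fix: line 44: replace `step` with `slot`.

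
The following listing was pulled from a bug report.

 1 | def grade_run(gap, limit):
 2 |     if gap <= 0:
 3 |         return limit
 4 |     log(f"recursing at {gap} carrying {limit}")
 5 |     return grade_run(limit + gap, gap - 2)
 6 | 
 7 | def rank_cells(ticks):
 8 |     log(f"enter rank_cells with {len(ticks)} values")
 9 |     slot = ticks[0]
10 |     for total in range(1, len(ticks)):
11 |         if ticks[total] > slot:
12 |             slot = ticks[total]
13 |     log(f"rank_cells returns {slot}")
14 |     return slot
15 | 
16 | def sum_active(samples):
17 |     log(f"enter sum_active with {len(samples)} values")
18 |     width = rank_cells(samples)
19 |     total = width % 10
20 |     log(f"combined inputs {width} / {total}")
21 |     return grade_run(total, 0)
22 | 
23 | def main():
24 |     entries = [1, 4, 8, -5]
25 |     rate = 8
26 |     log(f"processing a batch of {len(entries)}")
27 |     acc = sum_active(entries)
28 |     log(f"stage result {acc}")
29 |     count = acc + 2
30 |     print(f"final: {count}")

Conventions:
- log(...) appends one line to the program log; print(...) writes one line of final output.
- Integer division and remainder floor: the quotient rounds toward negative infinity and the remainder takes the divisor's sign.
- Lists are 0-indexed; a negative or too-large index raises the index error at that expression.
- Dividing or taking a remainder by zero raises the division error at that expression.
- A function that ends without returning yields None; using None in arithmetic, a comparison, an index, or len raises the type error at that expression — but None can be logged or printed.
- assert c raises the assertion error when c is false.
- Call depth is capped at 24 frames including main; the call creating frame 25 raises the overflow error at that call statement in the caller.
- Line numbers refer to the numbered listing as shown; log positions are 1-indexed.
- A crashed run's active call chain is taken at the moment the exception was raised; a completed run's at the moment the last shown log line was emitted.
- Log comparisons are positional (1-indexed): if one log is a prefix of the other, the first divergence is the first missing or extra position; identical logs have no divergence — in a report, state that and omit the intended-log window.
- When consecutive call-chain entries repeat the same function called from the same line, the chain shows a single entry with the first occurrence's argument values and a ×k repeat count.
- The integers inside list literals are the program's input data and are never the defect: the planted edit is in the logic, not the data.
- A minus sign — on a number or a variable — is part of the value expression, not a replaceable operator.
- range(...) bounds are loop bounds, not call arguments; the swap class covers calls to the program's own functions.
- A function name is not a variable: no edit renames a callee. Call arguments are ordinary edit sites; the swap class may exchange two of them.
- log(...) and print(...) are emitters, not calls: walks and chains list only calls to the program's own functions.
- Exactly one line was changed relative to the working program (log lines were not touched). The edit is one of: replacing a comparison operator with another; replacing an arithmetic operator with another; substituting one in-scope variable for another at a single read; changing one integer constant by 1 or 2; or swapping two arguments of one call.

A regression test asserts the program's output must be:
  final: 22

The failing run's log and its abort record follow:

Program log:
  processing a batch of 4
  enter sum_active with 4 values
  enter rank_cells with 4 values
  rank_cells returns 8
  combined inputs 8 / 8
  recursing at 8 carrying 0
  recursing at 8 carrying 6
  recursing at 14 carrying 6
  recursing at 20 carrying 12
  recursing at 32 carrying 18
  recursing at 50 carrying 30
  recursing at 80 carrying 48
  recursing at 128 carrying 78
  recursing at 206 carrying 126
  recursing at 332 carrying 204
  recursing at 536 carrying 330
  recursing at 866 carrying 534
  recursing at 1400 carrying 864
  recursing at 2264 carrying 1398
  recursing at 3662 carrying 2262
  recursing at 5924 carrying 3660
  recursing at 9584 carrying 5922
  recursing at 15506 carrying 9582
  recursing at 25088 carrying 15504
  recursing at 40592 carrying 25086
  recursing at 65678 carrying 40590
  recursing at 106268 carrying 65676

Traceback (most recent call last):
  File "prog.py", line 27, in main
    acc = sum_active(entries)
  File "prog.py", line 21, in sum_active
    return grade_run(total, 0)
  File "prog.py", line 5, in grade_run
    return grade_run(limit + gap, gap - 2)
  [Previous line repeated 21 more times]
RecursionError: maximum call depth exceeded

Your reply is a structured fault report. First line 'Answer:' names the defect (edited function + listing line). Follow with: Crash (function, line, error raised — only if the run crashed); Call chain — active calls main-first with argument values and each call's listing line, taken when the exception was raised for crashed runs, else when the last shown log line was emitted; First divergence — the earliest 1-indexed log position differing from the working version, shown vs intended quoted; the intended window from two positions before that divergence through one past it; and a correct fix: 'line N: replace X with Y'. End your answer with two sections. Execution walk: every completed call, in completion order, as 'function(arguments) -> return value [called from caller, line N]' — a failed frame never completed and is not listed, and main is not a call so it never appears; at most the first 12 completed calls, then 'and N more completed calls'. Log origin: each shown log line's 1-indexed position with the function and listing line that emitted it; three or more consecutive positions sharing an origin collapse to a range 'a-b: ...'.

Answer: the defect is in grade_run at line 5.
Key observation: The earliest visible damage is log position 7 — 'recursing at 8 carrying 6' rather than the intended 'recursing at 6 carrying 8'.
Crash: grade_run, line 5, RecursionError.
Call chain: main -> sum_active([1, 4, 8, -5]) (called at line 27) -> grade_run(8, 0) (called at line 21) -> grade_run(8, 6) (called at line 5) ×21.
First divergence: at position 7 the run shows 'recursing at 8 carrying 6' where the working version logs 'recursing at 6 carrying 8'.
Intended log window:
  5: combined inputs 8 / 8
  6: recursing at 8 carrying 0
  7: recursing at 6 carrying 8
  8: recursing at 4 carrying 14
Execution walk:
  rank_cells([1, 4, 8, -5]) -> 8  [called from sum_active, line 18]
Log origin:
  1 — main, line 26
  2 — sum_active, line 17
  3 — rank_cells, line 8
  4 — rank_cells, line 13
  5 — sum_active, line 20
  6-27 — grade_run, line 4
A correct fix: line 5: replace `grade_run(limit + gap, gap - 2)` with `grade_run(gap - 2, limit + gap)`.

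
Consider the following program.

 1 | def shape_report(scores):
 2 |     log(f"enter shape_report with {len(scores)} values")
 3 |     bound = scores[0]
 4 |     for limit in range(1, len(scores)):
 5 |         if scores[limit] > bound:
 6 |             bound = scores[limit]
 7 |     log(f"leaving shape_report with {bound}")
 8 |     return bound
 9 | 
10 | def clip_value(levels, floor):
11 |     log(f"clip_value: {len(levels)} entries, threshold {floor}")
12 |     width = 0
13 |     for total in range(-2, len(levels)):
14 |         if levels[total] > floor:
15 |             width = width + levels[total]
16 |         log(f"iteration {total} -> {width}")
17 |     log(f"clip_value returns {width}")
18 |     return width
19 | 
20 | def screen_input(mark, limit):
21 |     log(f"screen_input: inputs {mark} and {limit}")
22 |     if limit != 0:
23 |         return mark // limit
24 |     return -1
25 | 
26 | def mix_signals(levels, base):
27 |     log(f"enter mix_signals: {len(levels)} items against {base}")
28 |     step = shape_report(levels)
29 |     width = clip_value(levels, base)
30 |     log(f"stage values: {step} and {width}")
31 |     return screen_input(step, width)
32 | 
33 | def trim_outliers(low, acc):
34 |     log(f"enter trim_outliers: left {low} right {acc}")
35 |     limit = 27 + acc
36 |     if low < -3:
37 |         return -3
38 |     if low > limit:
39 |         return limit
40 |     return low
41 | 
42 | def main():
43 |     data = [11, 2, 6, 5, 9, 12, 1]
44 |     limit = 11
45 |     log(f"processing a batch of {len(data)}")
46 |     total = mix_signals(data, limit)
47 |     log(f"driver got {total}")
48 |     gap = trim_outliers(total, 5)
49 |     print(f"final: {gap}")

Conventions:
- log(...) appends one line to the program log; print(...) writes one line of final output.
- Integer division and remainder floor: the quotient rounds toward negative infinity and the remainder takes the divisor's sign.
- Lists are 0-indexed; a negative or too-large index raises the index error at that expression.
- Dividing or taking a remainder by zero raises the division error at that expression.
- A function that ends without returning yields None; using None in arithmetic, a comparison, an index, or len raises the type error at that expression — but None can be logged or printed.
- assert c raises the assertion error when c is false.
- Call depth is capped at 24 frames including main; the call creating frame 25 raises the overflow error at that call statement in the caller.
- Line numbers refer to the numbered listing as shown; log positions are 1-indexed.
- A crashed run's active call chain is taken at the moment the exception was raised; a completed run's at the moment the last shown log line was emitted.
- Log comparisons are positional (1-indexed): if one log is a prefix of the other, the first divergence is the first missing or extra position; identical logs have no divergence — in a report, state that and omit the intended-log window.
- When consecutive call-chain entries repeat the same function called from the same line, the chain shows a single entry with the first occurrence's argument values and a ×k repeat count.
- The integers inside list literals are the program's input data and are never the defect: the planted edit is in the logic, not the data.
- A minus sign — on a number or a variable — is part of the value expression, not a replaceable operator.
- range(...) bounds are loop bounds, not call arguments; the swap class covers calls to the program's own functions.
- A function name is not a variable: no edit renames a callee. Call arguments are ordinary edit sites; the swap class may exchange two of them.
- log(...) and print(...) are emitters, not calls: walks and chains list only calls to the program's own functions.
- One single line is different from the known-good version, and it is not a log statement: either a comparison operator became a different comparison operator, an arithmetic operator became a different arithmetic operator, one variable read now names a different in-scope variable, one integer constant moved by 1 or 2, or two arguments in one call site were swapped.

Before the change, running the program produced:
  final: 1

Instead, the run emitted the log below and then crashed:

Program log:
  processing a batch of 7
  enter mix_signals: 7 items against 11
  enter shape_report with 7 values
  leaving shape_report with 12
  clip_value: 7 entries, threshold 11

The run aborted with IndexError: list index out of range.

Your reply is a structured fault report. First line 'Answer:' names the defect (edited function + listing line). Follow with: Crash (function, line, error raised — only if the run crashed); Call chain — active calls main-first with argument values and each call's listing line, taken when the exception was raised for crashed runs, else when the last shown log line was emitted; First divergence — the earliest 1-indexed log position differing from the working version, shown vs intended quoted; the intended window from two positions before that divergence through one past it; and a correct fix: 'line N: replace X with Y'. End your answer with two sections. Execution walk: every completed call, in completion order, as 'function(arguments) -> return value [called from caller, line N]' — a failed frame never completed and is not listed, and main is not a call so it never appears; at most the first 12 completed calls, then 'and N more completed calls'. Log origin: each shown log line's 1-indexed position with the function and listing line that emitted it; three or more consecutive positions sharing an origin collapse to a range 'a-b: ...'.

Answer: the defect is in clip_value at line 13.
Key observation: After 5 matching log lines the faulty run goes silent, while the working version continues with 'iteration 0 -> 0'.
Crash: clip_value, line 14, IndexError.
Call chain: main -> mix_signals([11, 2, 6, 5, 9, 12, 1], 11) (called at line 46) -> clip_value([11, 2, 6, 5, 9, 12, 1], 11) (called at line 29).
First divergence: position 6; the shown log stops at 5 lines while the working version next logs 'iteration 0 -> 0'.
Intended log window:
  4: leaving shape_report with 12
  5: clip_value: 7 entries, threshold 11
  6: iteration 0 -> 0
  7: iteration 1 -> 0
Execution walk:
  shape_report([11, 2, 6, 5, 9, 12, 1]) -> 12  [called from mix_signals, line 28]
Log origin:
  1 — main, line 45
  2 — mix_signals, line 27
  3 — shape_report, line 2
  4 — shape_report, line 7
  5 — clip_value, line 11
A correct fix: line 13: replace `-2` with `0`.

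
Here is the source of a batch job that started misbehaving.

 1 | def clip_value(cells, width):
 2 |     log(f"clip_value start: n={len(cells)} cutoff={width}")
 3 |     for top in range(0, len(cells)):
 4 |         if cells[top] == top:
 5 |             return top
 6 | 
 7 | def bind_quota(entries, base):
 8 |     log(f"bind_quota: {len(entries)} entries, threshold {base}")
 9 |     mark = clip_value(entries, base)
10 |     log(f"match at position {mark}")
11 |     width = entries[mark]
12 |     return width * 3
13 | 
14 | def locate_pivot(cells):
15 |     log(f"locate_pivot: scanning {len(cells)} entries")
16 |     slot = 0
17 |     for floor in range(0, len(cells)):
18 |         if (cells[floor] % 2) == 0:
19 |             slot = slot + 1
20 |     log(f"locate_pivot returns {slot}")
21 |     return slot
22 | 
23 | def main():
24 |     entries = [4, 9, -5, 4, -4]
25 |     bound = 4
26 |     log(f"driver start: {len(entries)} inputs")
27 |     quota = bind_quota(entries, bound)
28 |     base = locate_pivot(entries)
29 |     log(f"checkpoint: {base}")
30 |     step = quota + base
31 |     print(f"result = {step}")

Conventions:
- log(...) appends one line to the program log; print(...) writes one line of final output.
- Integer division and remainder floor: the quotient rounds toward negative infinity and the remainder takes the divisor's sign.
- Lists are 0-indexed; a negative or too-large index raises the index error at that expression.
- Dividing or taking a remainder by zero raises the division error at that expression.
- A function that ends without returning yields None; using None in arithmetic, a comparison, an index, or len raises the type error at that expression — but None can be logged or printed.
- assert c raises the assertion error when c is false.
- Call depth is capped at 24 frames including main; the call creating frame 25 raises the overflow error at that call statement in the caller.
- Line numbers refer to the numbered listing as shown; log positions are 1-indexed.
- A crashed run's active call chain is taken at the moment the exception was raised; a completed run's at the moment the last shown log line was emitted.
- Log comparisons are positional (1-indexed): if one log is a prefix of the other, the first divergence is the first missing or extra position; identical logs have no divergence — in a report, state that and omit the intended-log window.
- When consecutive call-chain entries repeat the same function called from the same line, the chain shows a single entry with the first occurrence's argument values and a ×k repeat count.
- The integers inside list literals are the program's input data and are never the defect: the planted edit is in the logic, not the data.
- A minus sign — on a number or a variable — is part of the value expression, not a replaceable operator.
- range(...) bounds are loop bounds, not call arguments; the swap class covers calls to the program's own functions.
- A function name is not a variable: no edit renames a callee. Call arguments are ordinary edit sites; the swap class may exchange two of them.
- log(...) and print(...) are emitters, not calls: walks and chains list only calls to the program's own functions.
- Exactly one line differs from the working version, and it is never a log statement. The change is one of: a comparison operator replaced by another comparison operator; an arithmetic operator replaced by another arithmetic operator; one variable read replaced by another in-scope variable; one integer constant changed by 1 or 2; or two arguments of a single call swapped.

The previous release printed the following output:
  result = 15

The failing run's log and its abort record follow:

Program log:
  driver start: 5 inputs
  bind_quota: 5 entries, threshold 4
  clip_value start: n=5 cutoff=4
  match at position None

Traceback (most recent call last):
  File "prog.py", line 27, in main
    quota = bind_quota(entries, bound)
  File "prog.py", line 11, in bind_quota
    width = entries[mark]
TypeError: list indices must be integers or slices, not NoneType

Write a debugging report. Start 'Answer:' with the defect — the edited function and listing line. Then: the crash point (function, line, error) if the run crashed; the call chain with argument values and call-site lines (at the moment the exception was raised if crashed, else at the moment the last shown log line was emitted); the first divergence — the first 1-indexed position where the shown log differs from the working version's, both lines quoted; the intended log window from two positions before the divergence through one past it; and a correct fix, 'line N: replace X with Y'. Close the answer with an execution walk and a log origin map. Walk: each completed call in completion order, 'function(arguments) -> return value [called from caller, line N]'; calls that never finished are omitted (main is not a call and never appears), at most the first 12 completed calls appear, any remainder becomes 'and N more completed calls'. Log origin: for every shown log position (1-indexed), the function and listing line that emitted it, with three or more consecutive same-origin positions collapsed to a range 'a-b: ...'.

Answer: the defect is in clip_value at line 4.
Core observation: Everything matches until log position 4, which reads 'match at position None' in place of 'match at position 0'.
Crash: bind_quota, line 11, TypeError.
Call chain: main -> bind_quota([4, 9, -5, 4, -4], 4) (called at line 27).
First divergence: position 4; shown 'match at position None' vs intended 'match at position 0'.
Intended log window:
  2: bind_quota: 5 entries, threshold 4
  3: clip_value start: n=5 cutoff=4
  4: match at position 0
  5: locate_pivot: scanning 5 entries
Execution walk:
  clip_value([4, 9, -5, 4, -4], 4) -> None  [called from bind_quota, line 9]
Log origin:
  1: from main, line 26
  2: from bind_quota, line 8
  3: from clip_value, line 2
  4: from bind_quota, line 10
A correct fix: line 4: replace `cells[top] == top` with `cells[top] == width`.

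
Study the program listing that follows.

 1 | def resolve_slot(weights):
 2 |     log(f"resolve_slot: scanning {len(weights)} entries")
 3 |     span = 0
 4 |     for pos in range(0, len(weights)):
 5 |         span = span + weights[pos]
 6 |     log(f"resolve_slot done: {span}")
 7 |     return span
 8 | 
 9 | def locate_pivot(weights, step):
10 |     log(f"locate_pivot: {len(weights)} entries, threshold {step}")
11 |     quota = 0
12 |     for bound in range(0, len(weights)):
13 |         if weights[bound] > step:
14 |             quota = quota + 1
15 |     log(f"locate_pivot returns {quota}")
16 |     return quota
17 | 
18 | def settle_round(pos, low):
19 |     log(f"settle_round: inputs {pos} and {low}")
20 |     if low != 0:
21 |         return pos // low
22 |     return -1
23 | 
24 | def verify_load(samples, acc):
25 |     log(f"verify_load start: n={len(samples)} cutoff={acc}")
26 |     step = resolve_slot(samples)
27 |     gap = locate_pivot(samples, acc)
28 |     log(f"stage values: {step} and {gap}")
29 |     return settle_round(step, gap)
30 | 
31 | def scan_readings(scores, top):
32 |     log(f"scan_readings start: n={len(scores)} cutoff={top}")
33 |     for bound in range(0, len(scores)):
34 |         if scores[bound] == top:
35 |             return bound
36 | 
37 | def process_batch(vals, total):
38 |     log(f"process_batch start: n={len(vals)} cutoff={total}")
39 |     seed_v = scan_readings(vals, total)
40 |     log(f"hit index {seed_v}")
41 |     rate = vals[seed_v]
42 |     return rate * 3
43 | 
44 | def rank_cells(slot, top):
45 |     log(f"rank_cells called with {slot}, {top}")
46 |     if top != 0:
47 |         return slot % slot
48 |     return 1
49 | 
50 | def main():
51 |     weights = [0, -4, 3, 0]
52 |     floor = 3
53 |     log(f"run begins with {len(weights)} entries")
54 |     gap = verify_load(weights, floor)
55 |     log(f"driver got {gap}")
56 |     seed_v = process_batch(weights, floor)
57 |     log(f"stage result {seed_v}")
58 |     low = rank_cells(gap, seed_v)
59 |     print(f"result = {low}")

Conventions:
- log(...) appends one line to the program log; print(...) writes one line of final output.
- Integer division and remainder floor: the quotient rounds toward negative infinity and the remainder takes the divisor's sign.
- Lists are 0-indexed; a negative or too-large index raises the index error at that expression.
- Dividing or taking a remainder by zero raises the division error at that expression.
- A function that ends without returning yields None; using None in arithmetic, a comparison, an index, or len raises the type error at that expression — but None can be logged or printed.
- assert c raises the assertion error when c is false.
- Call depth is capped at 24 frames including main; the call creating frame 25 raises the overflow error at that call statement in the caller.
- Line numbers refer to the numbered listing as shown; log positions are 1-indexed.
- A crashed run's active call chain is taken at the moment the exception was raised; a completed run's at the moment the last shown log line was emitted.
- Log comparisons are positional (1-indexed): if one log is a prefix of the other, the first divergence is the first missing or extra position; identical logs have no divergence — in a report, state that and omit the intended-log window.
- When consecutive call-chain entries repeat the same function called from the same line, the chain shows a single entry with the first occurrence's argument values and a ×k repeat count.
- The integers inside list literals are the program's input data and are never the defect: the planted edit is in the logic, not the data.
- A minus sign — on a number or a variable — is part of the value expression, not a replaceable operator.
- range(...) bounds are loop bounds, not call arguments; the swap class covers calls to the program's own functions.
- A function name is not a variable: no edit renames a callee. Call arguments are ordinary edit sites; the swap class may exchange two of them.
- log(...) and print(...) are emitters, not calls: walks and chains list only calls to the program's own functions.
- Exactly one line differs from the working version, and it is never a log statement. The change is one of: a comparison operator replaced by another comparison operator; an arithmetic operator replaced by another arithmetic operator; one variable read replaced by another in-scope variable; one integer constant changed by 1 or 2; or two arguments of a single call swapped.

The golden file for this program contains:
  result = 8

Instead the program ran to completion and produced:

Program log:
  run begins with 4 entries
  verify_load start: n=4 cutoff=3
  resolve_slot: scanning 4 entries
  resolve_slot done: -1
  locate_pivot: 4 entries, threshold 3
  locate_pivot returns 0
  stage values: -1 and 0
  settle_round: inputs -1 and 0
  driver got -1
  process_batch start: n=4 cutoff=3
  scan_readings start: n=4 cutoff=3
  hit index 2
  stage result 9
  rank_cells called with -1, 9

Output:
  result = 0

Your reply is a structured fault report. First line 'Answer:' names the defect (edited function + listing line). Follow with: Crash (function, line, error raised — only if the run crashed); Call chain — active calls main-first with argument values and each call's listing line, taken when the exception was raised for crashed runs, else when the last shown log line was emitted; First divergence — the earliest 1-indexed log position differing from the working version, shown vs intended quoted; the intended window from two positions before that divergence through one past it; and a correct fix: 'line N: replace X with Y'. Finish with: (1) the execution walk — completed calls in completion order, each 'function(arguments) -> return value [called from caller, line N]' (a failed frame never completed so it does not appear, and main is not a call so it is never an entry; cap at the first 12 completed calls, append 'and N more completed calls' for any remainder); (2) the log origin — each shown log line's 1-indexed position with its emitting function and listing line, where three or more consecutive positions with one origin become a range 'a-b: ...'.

Answer: the defect is in rank_cells at line 47.
The tell: Log streams are identical — the defect surfaces only in the printed output.
Call chain: main -> rank_cells(-1, 9) (called at line 58).
First divergence: none (the log streams are identical).
Execution walk:
  resolve_slot([0, -4, 3, 0]) -> -1  [called from verify_load, line 26]
  locate_pivot([0, -4, 3, 0], 3) -> 0  [called from verify_load, line 27]
  settle_round(-1, 0) -> -1  [called from verify_load, line 29]
  verify_load([0, -4, 3, 0], 3) -> -1  [called from main, line 54]
  scan_readings([0, -4, 3, 0], 3) -> 2  [called from process_batch, line 39]
  process_batch([0, -4, 3, 0], 3) -> 9  [called from main, line 56]
  rank_cells(-1, 9) -> 0  [called from main, line 58]
Origin of each log line:
  1: from main, line 53
  2: from verify_load, line 25
  3: from resolve_slot, line 2
  4: from resolve_slot, line 6
  5: from locate_pivot, line 10
  6: from locate_pivot, line 15
  7: from verify_load, line 28
  8: from settle_round, line 19
  9: from main, line 55
  10: from process_batch, line 38
  11: from scan_readings, line 32
  12: from process_batch, line 40
  13: from main, line 57
  14: from rank_cells, line 45
A correct fix: line 47: replace `slot % slot` with `slot % top`.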